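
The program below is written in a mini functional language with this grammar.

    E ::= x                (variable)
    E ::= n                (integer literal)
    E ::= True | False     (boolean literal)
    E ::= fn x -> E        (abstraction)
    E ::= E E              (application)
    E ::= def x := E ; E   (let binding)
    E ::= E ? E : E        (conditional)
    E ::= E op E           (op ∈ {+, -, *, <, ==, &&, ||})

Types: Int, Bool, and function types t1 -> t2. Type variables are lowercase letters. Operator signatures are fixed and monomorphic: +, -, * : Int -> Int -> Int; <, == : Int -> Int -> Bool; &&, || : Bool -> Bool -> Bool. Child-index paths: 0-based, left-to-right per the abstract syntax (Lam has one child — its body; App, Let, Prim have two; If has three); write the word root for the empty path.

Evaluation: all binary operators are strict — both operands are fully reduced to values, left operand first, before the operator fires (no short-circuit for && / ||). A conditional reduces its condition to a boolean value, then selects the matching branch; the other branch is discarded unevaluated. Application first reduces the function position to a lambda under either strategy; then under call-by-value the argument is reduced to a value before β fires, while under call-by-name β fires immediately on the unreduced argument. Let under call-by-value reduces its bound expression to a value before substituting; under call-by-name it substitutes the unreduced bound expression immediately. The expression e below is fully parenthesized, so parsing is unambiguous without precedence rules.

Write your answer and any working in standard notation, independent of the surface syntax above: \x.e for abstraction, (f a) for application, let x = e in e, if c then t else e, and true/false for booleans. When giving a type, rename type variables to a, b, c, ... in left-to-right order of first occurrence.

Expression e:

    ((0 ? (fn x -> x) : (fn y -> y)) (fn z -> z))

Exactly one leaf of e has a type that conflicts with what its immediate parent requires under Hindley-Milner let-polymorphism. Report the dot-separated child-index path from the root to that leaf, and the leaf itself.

Working:
  unify Int ~ Bool
  FAIL: mismatch Int ~ Bool

Answer: 0.0 : 0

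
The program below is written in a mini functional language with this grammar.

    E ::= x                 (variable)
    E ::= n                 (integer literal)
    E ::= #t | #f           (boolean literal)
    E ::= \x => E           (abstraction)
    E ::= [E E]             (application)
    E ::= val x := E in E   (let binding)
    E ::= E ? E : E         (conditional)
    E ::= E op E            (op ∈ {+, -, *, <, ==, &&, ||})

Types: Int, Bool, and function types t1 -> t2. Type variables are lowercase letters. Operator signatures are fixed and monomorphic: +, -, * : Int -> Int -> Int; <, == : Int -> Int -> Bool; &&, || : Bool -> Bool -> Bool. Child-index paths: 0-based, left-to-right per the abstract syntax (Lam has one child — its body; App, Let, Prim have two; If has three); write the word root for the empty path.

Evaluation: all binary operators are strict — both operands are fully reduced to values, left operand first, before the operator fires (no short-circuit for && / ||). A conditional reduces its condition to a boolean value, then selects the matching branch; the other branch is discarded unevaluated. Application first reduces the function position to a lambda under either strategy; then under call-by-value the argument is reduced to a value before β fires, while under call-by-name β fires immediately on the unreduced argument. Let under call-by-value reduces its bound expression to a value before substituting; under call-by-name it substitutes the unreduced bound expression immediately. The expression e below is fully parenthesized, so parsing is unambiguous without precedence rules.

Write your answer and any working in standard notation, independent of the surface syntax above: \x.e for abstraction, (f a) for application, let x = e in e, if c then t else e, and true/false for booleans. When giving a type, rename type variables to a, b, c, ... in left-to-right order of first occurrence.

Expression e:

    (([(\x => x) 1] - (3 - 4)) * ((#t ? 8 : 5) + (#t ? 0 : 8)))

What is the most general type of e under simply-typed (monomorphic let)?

Trace:
x : a
\x._ : a -> a
  unify a -> a ~ Int -> b
  unify a ~ Int
  unify Int ~ b
_ _ : Int
  unify Int ~ Int
  unify Int ~ Int
  unify Int ~ Int
  unify Int ~ Int
  unify Int ~ Int
  unify Bool ~ Bool
  unify Int ~ Int
  unify Int ~ Int
  unify Bool ~ Bool
  unify Int ~ Int
  unify Int ~ Int
  unify Int ~ Int

Answer: Int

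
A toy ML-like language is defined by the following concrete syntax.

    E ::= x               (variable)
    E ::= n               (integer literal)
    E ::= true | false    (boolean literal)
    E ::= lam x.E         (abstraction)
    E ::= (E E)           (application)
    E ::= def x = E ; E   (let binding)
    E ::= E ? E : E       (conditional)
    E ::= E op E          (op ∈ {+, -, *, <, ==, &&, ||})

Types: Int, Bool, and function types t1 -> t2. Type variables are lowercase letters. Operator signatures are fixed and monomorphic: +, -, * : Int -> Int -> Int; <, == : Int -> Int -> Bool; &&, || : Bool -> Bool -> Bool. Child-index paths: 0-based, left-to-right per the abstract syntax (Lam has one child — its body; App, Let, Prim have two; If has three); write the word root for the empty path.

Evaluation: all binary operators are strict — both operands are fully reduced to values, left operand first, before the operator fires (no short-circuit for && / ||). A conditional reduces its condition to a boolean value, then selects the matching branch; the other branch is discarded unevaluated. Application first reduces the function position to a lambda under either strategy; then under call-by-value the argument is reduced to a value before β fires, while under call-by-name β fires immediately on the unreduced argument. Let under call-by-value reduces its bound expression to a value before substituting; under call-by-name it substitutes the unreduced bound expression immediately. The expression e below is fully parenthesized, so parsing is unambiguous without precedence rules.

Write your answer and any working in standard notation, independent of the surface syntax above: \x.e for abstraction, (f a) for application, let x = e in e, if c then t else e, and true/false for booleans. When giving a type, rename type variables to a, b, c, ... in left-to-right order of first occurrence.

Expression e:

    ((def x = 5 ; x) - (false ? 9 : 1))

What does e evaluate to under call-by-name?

Trace:
step 0: ((let x = 5 in x) - (if false then 9 else 1))
step 1: [let@0] (5 - (if false then 9 else 1))
step 2: [if@1] (5 - 1)
step 3: [delta@root] 4

Answer: 4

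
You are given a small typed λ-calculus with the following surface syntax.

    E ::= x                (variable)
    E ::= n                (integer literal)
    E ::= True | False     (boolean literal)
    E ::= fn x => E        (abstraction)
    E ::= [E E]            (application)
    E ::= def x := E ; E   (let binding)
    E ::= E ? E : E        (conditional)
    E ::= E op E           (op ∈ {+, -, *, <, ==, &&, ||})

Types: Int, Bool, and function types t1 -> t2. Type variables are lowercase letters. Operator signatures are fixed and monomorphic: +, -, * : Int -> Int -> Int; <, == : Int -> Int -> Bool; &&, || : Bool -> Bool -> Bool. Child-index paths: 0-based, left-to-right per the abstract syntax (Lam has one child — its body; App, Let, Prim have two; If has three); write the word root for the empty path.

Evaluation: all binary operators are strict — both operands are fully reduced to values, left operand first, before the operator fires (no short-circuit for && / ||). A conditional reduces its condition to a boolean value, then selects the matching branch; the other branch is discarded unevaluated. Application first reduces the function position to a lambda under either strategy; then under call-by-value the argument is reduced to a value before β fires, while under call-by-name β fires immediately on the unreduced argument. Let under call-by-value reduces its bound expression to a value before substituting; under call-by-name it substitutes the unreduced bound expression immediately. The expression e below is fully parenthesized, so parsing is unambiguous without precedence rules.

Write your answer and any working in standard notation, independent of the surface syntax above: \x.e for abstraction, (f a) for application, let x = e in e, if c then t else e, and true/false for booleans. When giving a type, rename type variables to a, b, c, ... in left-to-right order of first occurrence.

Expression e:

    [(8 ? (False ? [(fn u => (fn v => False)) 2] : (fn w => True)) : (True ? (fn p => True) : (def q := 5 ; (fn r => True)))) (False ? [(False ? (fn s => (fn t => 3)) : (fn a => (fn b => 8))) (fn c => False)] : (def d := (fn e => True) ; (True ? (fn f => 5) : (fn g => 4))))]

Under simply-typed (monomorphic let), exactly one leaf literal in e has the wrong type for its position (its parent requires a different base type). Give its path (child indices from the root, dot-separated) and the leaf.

Answer: 0.0 : 8

Trace:
  unify Int ~ Bool
  FAIL: mismatch Int ~ Bool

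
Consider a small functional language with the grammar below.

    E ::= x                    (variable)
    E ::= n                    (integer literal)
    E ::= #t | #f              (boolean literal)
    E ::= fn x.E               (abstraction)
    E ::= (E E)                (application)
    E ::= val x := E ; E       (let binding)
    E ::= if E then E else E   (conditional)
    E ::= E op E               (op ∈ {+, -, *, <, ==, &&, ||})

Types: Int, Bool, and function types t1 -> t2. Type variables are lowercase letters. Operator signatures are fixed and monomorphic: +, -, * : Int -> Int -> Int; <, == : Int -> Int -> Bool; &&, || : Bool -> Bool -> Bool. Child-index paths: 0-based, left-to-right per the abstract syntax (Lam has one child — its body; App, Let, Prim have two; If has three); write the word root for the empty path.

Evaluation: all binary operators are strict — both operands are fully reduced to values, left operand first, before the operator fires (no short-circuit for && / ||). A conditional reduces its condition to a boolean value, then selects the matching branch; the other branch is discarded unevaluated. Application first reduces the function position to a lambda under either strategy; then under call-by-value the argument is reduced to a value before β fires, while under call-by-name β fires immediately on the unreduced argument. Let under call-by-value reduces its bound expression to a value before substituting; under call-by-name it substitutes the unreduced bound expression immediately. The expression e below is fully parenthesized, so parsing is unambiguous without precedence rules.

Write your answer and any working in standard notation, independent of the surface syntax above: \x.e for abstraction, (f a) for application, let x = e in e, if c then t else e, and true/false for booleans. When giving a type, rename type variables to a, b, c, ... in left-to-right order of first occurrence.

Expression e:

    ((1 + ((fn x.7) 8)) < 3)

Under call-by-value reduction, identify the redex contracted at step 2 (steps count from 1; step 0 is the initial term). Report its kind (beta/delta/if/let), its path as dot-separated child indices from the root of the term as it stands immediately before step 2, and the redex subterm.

Working:
step 0: ((1 + ((\x.7) 8)) < 3)
step 1: [beta@0.1] ((1 + 7) < 3)
step 2: [delta@0] (8 < 3)

Answer: delta at 0 : (1 + 7)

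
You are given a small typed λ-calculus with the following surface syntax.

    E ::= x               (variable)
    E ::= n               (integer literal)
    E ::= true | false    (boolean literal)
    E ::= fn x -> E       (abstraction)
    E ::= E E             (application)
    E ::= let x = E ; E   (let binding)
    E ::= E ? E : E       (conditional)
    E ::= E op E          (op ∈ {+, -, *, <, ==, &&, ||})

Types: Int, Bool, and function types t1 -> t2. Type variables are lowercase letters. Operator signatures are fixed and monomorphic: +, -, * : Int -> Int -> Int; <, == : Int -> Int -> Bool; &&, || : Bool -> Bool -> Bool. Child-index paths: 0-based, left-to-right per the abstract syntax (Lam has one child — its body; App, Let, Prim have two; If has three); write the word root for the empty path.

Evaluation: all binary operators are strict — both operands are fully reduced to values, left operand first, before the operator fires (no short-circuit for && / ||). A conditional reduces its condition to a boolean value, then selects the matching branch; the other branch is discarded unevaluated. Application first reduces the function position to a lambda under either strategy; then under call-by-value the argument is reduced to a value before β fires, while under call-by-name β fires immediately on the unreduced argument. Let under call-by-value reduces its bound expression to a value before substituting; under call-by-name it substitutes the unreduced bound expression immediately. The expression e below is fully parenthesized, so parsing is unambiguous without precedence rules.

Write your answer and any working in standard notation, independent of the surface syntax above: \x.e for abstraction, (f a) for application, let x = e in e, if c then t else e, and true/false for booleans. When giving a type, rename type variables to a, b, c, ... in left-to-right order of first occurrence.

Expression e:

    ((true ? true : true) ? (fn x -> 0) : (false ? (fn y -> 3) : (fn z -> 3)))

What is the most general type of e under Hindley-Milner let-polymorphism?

Answer: a -> Int

Working:
  unify Bool ~ Bool
  unify Bool ~ Bool
  unify Bool ~ Bool
\x._ : a -> Int
  unify Bool ~ Bool
\y._ : b -> Int
\z._ : c -> Int
  unify b -> Int ~ c -> Int
  unify b ~ c
  unify Int ~ Int
  unify a -> Int ~ c -> Int
  unify a ~ c
  unify Int ~ Int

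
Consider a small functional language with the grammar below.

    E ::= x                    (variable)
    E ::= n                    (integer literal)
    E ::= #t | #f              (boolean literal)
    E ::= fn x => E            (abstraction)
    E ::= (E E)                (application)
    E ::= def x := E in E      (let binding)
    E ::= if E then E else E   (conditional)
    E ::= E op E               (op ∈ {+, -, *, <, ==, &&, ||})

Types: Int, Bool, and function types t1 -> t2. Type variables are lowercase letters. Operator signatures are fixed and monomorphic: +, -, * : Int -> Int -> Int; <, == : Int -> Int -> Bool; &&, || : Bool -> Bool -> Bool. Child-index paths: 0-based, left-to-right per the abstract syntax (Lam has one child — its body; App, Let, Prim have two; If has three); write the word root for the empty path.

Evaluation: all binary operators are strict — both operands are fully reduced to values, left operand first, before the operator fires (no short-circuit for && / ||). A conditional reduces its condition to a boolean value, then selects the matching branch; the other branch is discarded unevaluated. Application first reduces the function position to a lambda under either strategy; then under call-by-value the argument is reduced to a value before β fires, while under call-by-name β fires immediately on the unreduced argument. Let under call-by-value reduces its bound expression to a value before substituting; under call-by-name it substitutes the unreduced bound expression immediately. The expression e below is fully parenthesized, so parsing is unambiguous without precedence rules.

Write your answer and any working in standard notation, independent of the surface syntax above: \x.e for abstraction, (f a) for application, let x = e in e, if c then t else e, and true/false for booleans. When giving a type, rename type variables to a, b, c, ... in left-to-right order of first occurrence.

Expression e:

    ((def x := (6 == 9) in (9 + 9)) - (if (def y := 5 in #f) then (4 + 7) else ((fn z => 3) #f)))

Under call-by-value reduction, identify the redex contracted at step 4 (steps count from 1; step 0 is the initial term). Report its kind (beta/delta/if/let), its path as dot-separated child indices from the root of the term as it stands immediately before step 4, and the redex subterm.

Trace:
step 0: ((let x = (6 == 9) in (9 + 9)) - (if (let y = 5 in false) then (4 + 7) else ((\z.3) false)))
step 1: [delta@0.0] ((let x = false in (9 + 9)) - (if (let y = 5 in false) then (4 + 7) else ((\z.3) false)))
step 2: [let@0] ((9 + 9) - (if (let y = 5 in false) then (4 + 7) else ((\z.3) false)))
step 3: [delta@0] (18 - (if (let y = 5 in false) then (4 + 7) else ((\z.3) false)))
step 4: [let@1.0] (18 - (if false then (4 + 7) else ((\z.3) false)))

Answer: let at 1.0 : (let y = 5 in false)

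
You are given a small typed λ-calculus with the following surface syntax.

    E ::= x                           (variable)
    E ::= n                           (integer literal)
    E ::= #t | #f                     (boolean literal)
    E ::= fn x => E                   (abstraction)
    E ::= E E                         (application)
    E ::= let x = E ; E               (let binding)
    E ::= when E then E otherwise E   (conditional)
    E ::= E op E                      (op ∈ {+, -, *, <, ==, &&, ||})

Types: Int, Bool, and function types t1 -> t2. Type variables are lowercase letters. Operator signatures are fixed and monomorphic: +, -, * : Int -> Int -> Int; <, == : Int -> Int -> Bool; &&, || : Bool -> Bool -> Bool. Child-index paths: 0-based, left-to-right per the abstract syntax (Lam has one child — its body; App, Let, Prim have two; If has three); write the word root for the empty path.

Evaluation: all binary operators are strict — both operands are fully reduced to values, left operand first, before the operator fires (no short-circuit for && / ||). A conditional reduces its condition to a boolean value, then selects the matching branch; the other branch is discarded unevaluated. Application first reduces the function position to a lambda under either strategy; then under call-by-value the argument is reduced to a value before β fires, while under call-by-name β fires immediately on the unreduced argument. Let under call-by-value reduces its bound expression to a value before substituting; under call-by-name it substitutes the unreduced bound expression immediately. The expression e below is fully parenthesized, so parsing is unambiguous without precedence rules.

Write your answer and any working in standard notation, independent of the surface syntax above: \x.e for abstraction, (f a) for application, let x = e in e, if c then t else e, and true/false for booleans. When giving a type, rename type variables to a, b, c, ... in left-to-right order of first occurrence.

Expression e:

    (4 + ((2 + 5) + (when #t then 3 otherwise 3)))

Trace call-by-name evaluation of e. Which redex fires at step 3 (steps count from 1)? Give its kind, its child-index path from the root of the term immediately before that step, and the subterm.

Answer: delta at 1 : (7 + 3)

Trace:
step 0: (4 + ((2 + 5) + (if true then 3 else 3)))
step 1: [delta@1.0] (4 + (7 + (if true then 3 else 3)))
step 2: [if@1.1] (4 + (7 + 3))
step 3: [delta@1] (4 + 10)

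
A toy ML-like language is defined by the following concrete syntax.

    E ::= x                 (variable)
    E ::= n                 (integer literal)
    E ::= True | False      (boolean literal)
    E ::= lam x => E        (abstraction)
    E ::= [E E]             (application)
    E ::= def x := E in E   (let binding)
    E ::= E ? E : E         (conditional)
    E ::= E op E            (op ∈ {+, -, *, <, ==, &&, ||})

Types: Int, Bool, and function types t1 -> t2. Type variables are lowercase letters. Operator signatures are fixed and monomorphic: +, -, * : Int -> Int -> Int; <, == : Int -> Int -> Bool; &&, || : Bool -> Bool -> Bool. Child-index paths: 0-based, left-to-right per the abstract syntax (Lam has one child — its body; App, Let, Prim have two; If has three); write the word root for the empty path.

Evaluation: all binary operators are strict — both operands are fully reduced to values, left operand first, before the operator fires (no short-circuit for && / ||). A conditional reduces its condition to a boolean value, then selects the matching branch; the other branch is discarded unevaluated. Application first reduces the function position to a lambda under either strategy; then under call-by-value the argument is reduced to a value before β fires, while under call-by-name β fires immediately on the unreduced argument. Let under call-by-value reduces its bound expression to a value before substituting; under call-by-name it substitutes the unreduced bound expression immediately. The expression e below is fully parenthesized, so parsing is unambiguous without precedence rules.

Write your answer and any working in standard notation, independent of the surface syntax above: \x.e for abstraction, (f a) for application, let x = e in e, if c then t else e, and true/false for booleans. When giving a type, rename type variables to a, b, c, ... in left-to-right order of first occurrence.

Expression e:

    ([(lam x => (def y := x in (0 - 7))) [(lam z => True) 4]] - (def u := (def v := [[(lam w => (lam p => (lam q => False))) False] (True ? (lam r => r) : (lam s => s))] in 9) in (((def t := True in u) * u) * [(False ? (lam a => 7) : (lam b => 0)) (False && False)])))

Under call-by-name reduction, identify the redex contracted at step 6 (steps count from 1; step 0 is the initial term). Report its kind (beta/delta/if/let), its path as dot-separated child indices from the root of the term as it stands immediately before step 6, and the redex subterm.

Answer: let at 1.0.0 : (let v = (((\w.(\p.(\q.false))) false) (if true then (\r.r) else (\s.s))) in 9)

Derivation:
step 0: (((\x.(let y = x in (0 - 7))) ((\z.true) 4)) - (let u = (let v = (((\w.(\p.(\q.false))) false) (if true then (\r.r) else (\s.s))) in 9) in (((let t = true in u) * u) * ((if false then (\a.7) else (\b.0)) (false && false)))))
step 1: [beta@0] ((let y = ((\z.true) 4) in (0 - 7)) - (let u = (let v = (((\w.(\p.(\q.false))) false) (if true then (\r.r) else (\s.s))) in 9) in (((let t = true in u) * u) * ((if false then (\a.7) else (\b.0)) (false && false)))))
step 2: [let@0] ((0 - 7) - (let u = (let v = (((\w.(\p.(\q.false))) false) (if true then (\r.r) else (\s.s))) in 9) in (((let t = true in u) * u) * ((if false then (\a.7) else (\b.0)) (false && false)))))
step 3: [delta@0] (-7 - (let u = (let v = (((\w.(\p.(\q.false))) false) (if true then (\r.r) else (\s.s))) in 9) in (((let t = true in u) * u) * ((if false then (\a.7) else (\b.0)) (false && false)))))
step 4: [let@1] (-7 - (((let t = true in (let v = (((\w.(\p.(\q.false))) false) (if true then (\r.r) else (\s.s))) in 9)) * (let v = (((\w.(\p.(\q.false))) false) (if true then (\r.r) else (\s.s))) in 9)) * ((if false then (\a.7) else (\b.0)) (false && false))))
step 5: [let@1.0.0] (-7 - (((let v = (((\w.(\p.(\q.false))) false) (if true then (\r.r) else (\s.s))) in 9) * (let v = (((\w.(\p.(\q.false))) false) (if true then (\r.r) else (\s.s))) in 9)) * ((if false then (\a.7) else (\b.0)) (false && false))))
step 6: [let@1.0.0] (-7 - ((9 * (let v = (((\w.(\p.(\q.false))) false) (if true then (\r.r) else (\s.s))) in 9)) * ((if false then (\a.7) else (\b.0)) (false && false))))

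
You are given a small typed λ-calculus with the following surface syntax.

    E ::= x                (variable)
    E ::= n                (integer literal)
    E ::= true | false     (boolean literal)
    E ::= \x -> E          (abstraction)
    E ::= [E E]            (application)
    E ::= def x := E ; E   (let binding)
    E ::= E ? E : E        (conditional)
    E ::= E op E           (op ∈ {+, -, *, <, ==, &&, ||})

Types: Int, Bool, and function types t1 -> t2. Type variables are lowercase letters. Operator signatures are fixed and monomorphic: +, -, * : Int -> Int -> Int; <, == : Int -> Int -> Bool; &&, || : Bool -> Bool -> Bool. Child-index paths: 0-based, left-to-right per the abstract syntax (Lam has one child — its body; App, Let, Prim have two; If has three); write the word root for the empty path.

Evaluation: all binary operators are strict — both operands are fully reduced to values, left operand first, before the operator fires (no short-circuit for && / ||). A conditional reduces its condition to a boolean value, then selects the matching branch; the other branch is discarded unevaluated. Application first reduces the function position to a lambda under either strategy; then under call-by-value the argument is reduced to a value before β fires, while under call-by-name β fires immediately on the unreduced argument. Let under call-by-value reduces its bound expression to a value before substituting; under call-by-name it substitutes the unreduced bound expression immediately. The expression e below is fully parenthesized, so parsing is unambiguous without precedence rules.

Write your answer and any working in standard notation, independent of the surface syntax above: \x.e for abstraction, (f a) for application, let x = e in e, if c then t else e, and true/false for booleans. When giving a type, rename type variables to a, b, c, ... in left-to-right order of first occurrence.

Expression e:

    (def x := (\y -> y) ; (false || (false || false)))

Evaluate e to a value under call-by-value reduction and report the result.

Working:
step 0: (let x = (\y.y) in (false || (false || false)))
step 1: [let@root] (false || (false || false))
step 2: [delta@1] (false || false)
step 3: [delta@root] false

Answer: false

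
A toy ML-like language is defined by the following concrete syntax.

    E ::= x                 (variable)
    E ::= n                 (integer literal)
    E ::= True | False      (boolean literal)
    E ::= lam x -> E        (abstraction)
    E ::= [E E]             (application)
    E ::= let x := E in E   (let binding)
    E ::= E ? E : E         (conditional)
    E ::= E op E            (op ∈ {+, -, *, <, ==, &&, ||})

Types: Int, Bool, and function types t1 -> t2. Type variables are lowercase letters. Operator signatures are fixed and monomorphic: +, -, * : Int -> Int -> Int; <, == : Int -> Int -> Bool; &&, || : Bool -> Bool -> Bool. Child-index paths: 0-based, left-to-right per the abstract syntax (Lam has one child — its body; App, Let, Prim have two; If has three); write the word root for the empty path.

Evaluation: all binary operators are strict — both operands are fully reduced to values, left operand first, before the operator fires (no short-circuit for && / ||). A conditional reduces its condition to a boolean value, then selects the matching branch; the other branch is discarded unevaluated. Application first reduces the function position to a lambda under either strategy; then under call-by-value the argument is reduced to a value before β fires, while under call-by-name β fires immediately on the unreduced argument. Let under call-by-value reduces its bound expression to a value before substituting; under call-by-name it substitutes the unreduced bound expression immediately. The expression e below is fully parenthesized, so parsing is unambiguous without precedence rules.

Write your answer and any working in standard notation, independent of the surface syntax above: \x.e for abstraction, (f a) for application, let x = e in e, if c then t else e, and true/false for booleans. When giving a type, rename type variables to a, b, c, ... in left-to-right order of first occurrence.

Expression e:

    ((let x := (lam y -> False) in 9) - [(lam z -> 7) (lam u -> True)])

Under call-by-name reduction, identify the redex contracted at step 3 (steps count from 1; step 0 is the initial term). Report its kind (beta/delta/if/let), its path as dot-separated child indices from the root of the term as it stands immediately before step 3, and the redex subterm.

Answer: delta at root : (9 - 7)

Derivation:
step 0: ((let x = (\y.false) in 9) - ((\z.7) (\u.true)))
step 1: [let@0] (9 - ((\z.7) (\u.true)))
step 2: [beta@1] (9 - 7)
step 3: [delta@root] 2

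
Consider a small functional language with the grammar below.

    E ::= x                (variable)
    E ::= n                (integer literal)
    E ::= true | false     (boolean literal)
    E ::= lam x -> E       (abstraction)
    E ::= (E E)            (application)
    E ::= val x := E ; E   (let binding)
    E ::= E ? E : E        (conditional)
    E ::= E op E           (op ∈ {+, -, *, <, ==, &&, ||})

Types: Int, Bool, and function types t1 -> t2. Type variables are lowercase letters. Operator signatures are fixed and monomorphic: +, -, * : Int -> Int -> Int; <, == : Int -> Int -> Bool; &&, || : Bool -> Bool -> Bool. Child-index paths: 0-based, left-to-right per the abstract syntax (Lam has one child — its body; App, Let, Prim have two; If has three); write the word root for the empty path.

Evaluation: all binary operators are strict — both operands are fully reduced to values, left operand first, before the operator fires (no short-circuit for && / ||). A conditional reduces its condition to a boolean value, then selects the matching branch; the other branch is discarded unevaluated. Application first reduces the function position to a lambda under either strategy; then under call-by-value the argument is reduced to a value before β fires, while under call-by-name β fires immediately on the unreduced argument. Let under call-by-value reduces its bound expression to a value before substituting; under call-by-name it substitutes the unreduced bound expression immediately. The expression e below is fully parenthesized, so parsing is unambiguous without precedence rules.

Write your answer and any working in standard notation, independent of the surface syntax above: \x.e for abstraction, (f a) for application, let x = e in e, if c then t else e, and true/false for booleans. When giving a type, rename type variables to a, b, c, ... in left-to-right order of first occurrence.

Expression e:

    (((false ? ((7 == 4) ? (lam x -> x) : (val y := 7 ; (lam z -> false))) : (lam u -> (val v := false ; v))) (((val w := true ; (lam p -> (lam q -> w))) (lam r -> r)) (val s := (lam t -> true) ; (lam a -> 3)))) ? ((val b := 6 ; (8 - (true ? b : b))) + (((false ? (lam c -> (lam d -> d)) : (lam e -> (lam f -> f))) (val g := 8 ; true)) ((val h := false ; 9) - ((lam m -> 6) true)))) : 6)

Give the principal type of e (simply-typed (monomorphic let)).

Derivation:
  unify Bool ~ Bool
  unify Int ~ Int
  unify Int ~ Int
  unify Bool ~ Bool
x : a
\x._ : a -> a
let y : Int
\z._ : b -> Bool
  unify a -> a ~ b -> Bool
  unify a ~ b
  unify b ~ Bool
let v : Bool
v : Bool
\u._ : c -> Bool
  unify Bool -> Bool ~ c -> Bool
  unify Bool ~ c
  unify Bool ~ Bool
let w : Bool
w : Bool
\q._ : e -> Bool
\p._ : d -> e -> Bool
r : f
\r._ : f -> f
  unify d -> e -> Bool ~ (f -> f) -> g
  unify d ~ f -> f
  unify e -> Bool ~ g
_ _ : e -> Bool
\t._ : h -> Bool
let s : h -> Bool
\a._ : i -> Int
  unify e -> Bool ~ (i -> Int) -> j
  unify e ~ i -> Int
  unify Bool ~ j
_ _ : Bool
  unify Bool -> Bool ~ Bool -> k
  unify Bool ~ Bool
  unify Bool ~ k
_ _ : Bool
  unify Bool ~ Bool
let b : Int
  unify Int ~ Int
  unify Bool ~ Bool
b : Int
b : Int
  unify Int ~ Int
  unify Int ~ Int
  unify Int ~ Int
  unify Bool ~ Bool
d : m
\d._ : m -> m
\c._ : l -> m -> m
f : o
\f._ : o -> o
\e._ : n -> o -> o
  unify l -> m -> m ~ n -> o -> o
  unify l ~ n
  unify m -> m ~ o -> o
  unify m ~ o
  unify o ~ o
let g : Int
  unify n -> o -> o ~ Bool -> p
  unify n ~ Bool
  unify o -> o ~ p
_ _ : o -> o
let h : Bool
  unify Int ~ Int
\m._ : q -> Int
  unify q -> Int ~ Bool -> r
  unify q ~ Bool
  unify Int ~ r
_ _ : Int
  unify Int ~ Int
  unify o -> o ~ Int -> s
  unify o ~ Int
  unify Int ~ s
_ _ : Int
  unify Int ~ Int
  unify Int ~ Int

Answer: Int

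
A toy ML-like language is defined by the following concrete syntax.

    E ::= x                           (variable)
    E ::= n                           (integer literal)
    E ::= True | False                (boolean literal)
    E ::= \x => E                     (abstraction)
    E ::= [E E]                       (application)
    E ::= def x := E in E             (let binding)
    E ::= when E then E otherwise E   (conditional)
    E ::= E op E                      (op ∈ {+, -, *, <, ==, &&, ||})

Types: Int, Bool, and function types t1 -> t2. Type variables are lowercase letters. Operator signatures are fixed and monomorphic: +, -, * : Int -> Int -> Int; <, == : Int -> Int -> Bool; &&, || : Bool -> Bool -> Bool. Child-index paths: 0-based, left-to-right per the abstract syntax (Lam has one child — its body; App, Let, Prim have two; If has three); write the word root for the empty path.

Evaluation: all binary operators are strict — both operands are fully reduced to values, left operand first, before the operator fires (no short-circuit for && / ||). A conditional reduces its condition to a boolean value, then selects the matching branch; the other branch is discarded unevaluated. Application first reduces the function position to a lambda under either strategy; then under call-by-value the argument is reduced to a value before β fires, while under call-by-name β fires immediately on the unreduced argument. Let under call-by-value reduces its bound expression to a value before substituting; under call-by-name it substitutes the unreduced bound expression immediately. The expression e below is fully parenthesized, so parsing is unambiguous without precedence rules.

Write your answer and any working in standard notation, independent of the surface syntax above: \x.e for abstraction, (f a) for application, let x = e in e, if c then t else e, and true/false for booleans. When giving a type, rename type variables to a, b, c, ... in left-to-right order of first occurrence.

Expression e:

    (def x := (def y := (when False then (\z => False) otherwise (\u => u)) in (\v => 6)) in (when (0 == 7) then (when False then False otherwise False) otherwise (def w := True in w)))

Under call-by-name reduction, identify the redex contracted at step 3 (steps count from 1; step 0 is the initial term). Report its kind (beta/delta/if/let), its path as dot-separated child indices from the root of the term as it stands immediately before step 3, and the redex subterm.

Answer: if at root : (if false then (if false then false else false) else (let w = true in w))

Trace:
step 0: (let x = (let y = (if false then (\z.false) else (\u.u)) in (\v.6)) in (if (0 == 7) then (if false then false else false) else (let w = true in w)))
step 1: [let@root] (if (0 == 7) then (if false then false else false) else (let w = true in w))
step 2: [delta@0] (if false then (if false then false else false) else (let w = true in w))
step 3: [if@root] (let w = true in w)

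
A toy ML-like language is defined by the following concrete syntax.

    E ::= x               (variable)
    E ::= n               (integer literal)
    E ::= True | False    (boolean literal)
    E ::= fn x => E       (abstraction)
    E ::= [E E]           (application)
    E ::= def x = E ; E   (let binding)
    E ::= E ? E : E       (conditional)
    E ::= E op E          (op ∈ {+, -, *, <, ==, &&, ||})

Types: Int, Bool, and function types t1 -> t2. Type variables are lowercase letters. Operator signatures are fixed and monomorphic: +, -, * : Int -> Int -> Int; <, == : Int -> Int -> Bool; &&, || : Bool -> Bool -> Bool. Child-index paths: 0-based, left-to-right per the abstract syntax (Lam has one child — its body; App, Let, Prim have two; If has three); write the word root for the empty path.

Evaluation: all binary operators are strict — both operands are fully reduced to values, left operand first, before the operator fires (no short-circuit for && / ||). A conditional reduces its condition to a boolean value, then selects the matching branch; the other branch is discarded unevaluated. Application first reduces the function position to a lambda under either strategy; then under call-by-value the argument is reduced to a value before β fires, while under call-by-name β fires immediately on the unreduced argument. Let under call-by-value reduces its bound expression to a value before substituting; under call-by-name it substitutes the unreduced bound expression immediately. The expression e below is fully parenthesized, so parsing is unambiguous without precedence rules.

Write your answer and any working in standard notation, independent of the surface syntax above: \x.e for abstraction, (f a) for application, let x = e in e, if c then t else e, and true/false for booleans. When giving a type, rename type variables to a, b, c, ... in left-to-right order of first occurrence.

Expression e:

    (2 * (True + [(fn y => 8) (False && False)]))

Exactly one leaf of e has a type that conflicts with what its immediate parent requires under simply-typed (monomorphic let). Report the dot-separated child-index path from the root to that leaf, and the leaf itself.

Answer: 1.0 : true

Trace:
  unify Int ~ Int
  unify Bool ~ Int
  FAIL: mismatch Bool ~ Int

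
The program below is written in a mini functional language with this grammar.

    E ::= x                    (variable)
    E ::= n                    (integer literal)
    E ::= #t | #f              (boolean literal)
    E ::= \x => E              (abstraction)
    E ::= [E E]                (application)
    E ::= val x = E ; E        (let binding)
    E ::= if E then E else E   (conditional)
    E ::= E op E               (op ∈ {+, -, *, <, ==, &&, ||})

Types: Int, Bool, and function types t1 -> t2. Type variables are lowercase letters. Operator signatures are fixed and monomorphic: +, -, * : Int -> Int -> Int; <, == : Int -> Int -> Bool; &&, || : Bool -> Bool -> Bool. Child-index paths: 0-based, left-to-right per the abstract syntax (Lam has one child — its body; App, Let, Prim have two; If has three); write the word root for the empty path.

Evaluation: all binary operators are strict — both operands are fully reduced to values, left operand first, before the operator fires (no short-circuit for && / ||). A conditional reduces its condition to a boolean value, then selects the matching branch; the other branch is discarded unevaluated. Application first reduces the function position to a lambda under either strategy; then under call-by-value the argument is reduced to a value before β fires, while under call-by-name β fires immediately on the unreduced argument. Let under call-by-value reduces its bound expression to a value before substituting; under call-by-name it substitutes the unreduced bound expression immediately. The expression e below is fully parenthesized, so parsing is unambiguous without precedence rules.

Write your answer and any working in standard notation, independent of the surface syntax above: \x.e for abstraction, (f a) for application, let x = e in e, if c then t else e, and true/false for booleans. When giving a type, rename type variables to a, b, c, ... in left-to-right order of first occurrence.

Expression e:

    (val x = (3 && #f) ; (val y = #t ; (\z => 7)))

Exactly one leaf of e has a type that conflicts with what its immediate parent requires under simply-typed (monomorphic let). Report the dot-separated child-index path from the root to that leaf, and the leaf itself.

Answer: 0.0 : 3

Working:
  unify Int ~ Bool
  FAIL: mismatch Int ~ Bool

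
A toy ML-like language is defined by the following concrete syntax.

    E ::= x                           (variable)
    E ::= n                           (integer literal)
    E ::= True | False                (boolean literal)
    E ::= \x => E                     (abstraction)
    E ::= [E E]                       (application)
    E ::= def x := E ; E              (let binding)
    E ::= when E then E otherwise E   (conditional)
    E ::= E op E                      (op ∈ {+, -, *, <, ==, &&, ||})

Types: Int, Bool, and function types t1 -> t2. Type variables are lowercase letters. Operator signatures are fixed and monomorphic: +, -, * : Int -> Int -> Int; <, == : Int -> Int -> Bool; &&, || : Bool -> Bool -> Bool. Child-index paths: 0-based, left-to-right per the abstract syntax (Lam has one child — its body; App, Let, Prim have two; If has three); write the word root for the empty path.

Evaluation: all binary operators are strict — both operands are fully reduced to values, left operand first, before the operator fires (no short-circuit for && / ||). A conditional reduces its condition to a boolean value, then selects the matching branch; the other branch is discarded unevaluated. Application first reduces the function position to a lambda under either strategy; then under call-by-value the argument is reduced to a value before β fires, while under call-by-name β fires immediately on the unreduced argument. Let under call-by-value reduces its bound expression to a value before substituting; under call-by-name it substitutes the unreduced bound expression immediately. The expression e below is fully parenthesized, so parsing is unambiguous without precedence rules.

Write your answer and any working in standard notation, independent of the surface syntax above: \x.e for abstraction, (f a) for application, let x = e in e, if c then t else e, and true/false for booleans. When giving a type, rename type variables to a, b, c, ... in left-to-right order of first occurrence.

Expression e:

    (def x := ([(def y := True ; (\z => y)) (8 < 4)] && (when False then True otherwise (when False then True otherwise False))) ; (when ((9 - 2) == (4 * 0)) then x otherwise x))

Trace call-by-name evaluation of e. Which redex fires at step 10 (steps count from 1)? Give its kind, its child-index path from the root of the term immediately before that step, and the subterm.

Trace:
step 0: (let x = (((let y = true in (\z.y)) (8 < 4)) && (if false then true else (if false then true else false))) in (if ((9 - 2) == (4 * 0)) then x else x))
step 1: [let@root] (if ((9 - 2) == (4 * 0)) then (((let y = true in (\z.y)) (8 < 4)) && (if false then true else (if false then true else false))) else (((let y = true in (\z.y)) (8 < 4)) && (if false then true else (if false then true else false))))
step 2: [delta@0.0] (if (7 == (4 * 0)) then (((let y = true in (\z.y)) (8 < 4)) && (if false then true else (if false then true else false))) else (((let y = true in (\z.y)) (8 < 4)) && (if false then true else (if false then true else false))))
step 3: [delta@0.1] (if (7 == 0) then (((let y = true in (\z.y)) (8 < 4)) && (if false then true else (if false then true else false))) else (((let y = true in (\z.y)) (8 < 4)) && (if false then true else (if false then true else false))))
step 4: [delta@0] (if false then (((let y = true in (\z.y)) (8 < 4)) && (if false then true else (if false then true else false))) else (((let y = true in (\z.y)) (8 < 4)) && (if false then true else (if false then true else false))))
step 5: [if@root] (((let y = true in (\z.y)) (8 < 4)) && (if false then true else (if false then true else false)))
step 6: [let@0.0] (((\z.true) (8 < 4)) && (if false then true else (if false then true else false)))
step 7: [beta@0] (true && (if false then true else (if false then true else false)))
step 8: [if@1] (true && (if false then true else false))
step 9: [if@1] (true && false)
step 10: [delta@root] false

Answer: delta at root : (true && false)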